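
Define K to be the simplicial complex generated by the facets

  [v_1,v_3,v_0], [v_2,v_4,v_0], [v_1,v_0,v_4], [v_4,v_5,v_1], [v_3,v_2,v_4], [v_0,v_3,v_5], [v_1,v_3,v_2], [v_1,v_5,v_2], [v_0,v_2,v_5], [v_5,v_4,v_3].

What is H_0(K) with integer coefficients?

Fix the vertex order v_0 < v_1 < v_2 < v_3 < v_4 < v_5 and write every simplex with vertices in increasing order. Then dim K = 2 and the simplices of K are:

  0-simplices (6): [v_0], [v_1], [v_2], [v_3], [v_4], [v_5]
  1-simplices (15): (15 of them)
  2-simplices (10): [v_0,v_1,v_3], [v_0,v_1,v_4], [v_0,v_2,v_4], [v_0,v_2,v_5], [v_0,v_3,v_5], [v_1,v_2,v_3], [v_1,v_2,v_5], [v_1,v_4,v_5], [v_2,v_3,v_4], [v_3,v_4,v_5]

giving chain groups C_0 ≅ Z^6, C_1 ≅ Z^15, C_2 ≅ Z^10.

∂_1: C_1 → C_0 sends each edge [p,q] (with p < q) to q − p. For instance
  ∂[v_1,v_2] = [v_2] − [v_1].
This gives a 6×15 integer matrix of rank 5; reducing to Smith normal form yields diagonal entries (1,1,1,1,1).

The boundary map ∂_2: C_2 → C_1 maps a triangle to the signed sum of its edges. For instance
  ∂[v_0,v_1,v_3] = [v_1,v_3] − [v_0,v_3] + [v_0,v_1],
  ∂[v_0,v_3,v_5] = [v_3,v_5] − [v_0,v_5] + [v_0,v_3].
The resulting 15×10 matrix has rank 10, and its Smith normal form has invariant factors (1,1,1,1,1,1,1,1,1,2).

Reading off H_k = ker ∂_k / im ∂_{k+1}:

  H_0: rank C_0 − rank ∂_1 = 6 − 5 = 1, and the invariant factors of ∂_1 are all 1, so H_0 = Z.

H_0 ≅ Z.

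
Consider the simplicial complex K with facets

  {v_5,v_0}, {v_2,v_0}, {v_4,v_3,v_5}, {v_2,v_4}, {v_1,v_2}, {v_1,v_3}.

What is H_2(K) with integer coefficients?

H_2 ≅ 0.

Fix the vertex order v_0 < v_1 < v_2 < v_3 < v_4 < v_5 and write every simplex with vertices in increasing order. Then dim K = 2 and the simplices of K are:

  0-simplices (6): [v_0], [v_1], [v_2], [v_3], [v_4], [v_5]
  1-simplices (8): [v_0,v_2], [v_0,v_5], [v_1,v_2], [v_1,v_3], [v_2,v_4], [v_3,v_4], [v_3,v_5], [v_4,v_5]
  2-simplices (1): [v_3,v_4,v_5]

so the chain groups are C_0 ≅ Z^6, C_1 ≅ Z^8, C_2 ≅ Z^1.

Boundary ∂_1: C_1 → C_0 sends each edge [p,q] (with p < q) to q − p. For instance
  ∂[v_1,v_3] = [v_3] − [v_1].
The resulting 6×8 matrix has rank 5, and its Smith normal form has invariant factors (1,1,1,1,1).

The boundary map ∂_2: C_2 → C_1 sends each 2-simplex [p,q,r] to [q,r] − [p,r] + [p,q]. For instance
  ∂[v_3,v_4,v_5] = [v_4,v_5] − [v_3,v_5] + [v_3,v_4].
This gives a 8×1 integer matrix of rank 1; reducing to Smith normal form yields diagonal entries (1).

Now H_k = ker ∂_k / im ∂_{k+1}, so:

  H_2: rank ker ∂_2 − rank ∂_3 = (1 − 1) − 0 = 0, and there is no ∂_3, so H_2 = 0.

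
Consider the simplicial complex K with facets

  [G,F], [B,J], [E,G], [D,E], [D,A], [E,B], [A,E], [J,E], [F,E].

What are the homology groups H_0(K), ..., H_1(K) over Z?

Take the total order A < B < D < E < F < G < J on the vertex set. Then K (dimension 1) consists of the simplices:

  0-simplices (7): A, B, D, E, F, G, J
  1-simplices (9): AD, AE, BE, BJ, DE, EF, EG, EJ, FG

giving chain groups C_0 ≅ Z^7, C_1 ≅ Z^9.

The boundary map ∂_1: C_1 → C_0 sends each edge [p,q] (with p < q) to q − p. For instance
  ∂AE = E − A.
This gives a 7×9 integer matrix of rank 6; reducing to Smith normal form yields diagonal entries (1,1,1,1,1,1).

Computing H_k = (kernel of ∂_k) / (image of ∂_{k+1}):

  H_0: rank C_0 − rank ∂_1 = 7 − 6 = 1, and the invariant factors of ∂_1 are all 1, so H_0 ≅ Z.
  H_1: rank ker ∂_1 − rank ∂_2 = (9 − 6) − 0 = 3, and there is no ∂_2, so H_1 ≅ Z^3.

H_0 = Z,  H_1 = Z^3.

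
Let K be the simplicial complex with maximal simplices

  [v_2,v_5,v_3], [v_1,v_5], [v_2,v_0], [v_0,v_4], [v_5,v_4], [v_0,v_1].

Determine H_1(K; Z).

We work with the vertex ordering v_0 < v_1 < v_2 < v_3 < v_4 < v_5. The simplices of K, each written with vertices in increasing order, are:

  0-simplices (6): [v_0], [v_1], [v_2], [v_3], [v_4], [v_5]
  1-simplices (8): [v_0,v_1], [v_0,v_2], [v_0,v_4], [v_1,v_5], [v_2,v_3], [v_2,v_5], [v_3,v_5], [v_4,v_5]
  2-simplices (1): [v_2,v_3,v_5]

giving chain groups C_0 ≅ Z^6, C_1 ≅ Z^8, C_2 ≅ Z^1.

∂_1: C_1 → C_0 sends each edge [p,q] (with p < q) to q − p.
The 6×8 boundary matrix has rank 5 and Smith normal form diag(1,1,1,1,1).

Boundary ∂_2: C_2 → C_1 acts by ∂[p,q,r] = [q,r] − [p,r] + [p,q]. For instance
  ∂[v_2,v_3,v_5] = [v_3,v_5] − [v_2,v_5] + [v_2,v_3].
As a 8×1 matrix over Z this has rank 1, with invariant factors (1).

Reading off H_k = ker ∂_k / im ∂_{k+1}:

  H_1: rank ker ∂_1 − rank ∂_2 = (8 − 5) − 1 = 2, and the invariant factors of ∂_2 are all 1, so H_1 = Z^2.

H_1 = Z^2.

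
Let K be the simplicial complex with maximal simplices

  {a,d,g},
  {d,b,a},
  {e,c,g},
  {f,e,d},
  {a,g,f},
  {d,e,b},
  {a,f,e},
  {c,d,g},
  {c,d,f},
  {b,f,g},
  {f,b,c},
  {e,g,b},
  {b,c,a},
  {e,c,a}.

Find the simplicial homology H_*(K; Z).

H_0 = Z,  H_1 = Z^2,  H_2 = Z.

Order the vertices as a < b < c < d < e < f < g. Listing each simplex with vertices in this order, K has dimension 2 with simplices:

  0-simplices (7): a, b, c, d, e, f, g
  1-simplices (21): ab, ac, ad, ae, af, ag, bc, bd, be, bf, bg, cd, ce, cf, cg, de, df, dg, ef, eg, fg
  2-simplices (14): abc, abd, ace, adg, aef, afg, bcf, bde, beg, bfg, cdf, cdg, ceg, def

giving chain groups C_0 ≅ Z^7, C_1 ≅ Z^21, C_2 ≅ Z^14.

∂_1: C_1 → C_0 sends each edge [p,q] (with p < q) to q − p.
As a 7×21 matrix over Z this has rank 6, with invariant factors (1,1,1,1,1,1).

Boundary ∂_2: C_2 → C_1 sends each 2-simplex [p,q,r] to [q,r] − [p,r] + [p,q]. For instance
  ∂bde = de − be + bd,
  ∂abd = bd − ad + ab.
The 21×14 boundary matrix has rank 13 and Smith normal form diag(1,1,1,1,1,1,1,1,1,1,1,1,1).

Reading off H_k = ker ∂_k / im ∂_{k+1}:

  H_0: rank C_0 − rank ∂_1 = 7 − 6 = 1, and the invariant factors of ∂_1 are all 1, so H_0 = Z.
  H_1: rank ker ∂_1 − rank ∂_2 = (21 − 6) − 13 = 2, and the invariant factors of ∂_2 are all 1, so H_1 = Z^2.
  H_2: rank ker ∂_2 − rank ∂_3 = (14 − 13) − 0 = 1, and there is no ∂_3, so H_2 = Z.

As a check, the Euler characteristic is 7 − 21 + 14 = 0, which agrees with 1 − 2 + 1 = 0.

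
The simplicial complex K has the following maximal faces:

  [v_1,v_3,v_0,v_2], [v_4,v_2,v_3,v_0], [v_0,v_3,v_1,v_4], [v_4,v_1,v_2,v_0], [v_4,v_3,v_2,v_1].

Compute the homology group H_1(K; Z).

Fix the vertex order v_0 < v_1 < v_2 < v_3 < v_4 and write every simplex with vertices in increasing order. Then dim K = 3 and the simplices of K are:

  0-simplices (5): [v_0], [v_1], [v_2], [v_3], [v_4]
  1-simplices (10): [v_0,v_1], [v_0,v_2], [v_0,v_3], [v_0,v_4], [v_1,v_2], [v_1,v_3], [v_1,v_4], [v_2,v_3], [v_2,v_4], [v_3,v_4]
  2-simplices (10): [v_0,v_1,v_2], [v_0,v_1,v_3], [v_0,v_1,v_4], [v_0,v_2,v_3], [v_0,v_2,v_4], [v_0,v_3,v_4], [v_1,v_2,v_3], [v_1,v_2,v_4], [v_1,v_3,v_4], [v_2,v_3,v_4]
  3-simplices (5): [v_0,v_1,v_2,v_3], [v_0,v_1,v_2,v_4], [v_0,v_1,v_3,v_4], [v_0,v_2,v_3,v_4], [v_1,v_2,v_3,v_4]

Hence C_0 ≅ Z^5, C_1 ≅ Z^10, C_2 ≅ Z^10, C_3 ≅ Z^5.

∂_1: C_1 → C_0 maps an edge to its endpoints' difference, ∂[p,q] = q − p. For instance
  ∂[v_0,v_1] = [v_1] − [v_0].
The 5×10 boundary matrix has rank 4 and Smith normal form diag(1,1,1,1).

The boundary map ∂_2: C_2 → C_1 sends each 2-simplex [p,q,r] to [q,r] − [p,r] + [p,q]. For instance
  ∂[v_0,v_1,v_3] = [v_1,v_3] − [v_0,v_3] + [v_0,v_1],
  ∂[v_1,v_2,v_4] = [v_2,v_4] − [v_1,v_4] + [v_1,v_2].
This gives a 10×10 integer matrix of rank 6; reducing to Smith normal form yields diagonal entries (1,1,1,1,1,1).

The boundary map ∂_3: C_3 → C_2 sends each 3-simplex σ to the alternating sum Σ_i (−1)^i (σ with its i-th vertex removed). For instance
  ∂[v_0,v_1,v_3,v_4] = [v_1,v_3,v_4] − [v_0,v_3,v_4] + [v_0,v_1,v_4] − [v_0,v_1,v_3],
  ∂[v_0,v_1,v_2,v_4] = [v_1,v_2,v_4] − [v_0,v_2,v_4] + [v_0,v_1,v_4] − [v_0,v_1,v_2].
This gives a 10×5 integer matrix of rank 4; reducing to Smith normal form yields diagonal entries (1,1,1,1).

Reading off H_k = ker ∂_k / im ∂_{k+1}:

  H_1: rank ker ∂_1 − rank ∂_2 = (10 − 4) − 6 = 0, and the invariant factors of ∂_2 are all 1, so H_1 ≅ 0.

H_1 ≅ 0.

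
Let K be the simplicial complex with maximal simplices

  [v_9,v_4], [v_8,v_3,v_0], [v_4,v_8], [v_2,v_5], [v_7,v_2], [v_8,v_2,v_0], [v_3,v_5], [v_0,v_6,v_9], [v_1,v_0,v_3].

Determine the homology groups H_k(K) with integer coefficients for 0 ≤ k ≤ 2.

We work with the vertex ordering v_0 < v_1 < v_2 < v_3 < v_4 < v_5 < v_6 < v_7 < v_8 < v_9. The simplices of K, each written with vertices in increasing order, are:

  0-simplices (10): [v_0], [v_1], [v_2], [v_3], [v_4], [v_5], [v_6], [v_7], [v_8], [v_9]
  1-simplices (15): (15 of them)
  2-simplices (4): [v_0,v_1,v_3], [v_0,v_2,v_8], [v_0,v_3,v_8], [v_0,v_6,v_9]

Hence C_0 ≅ Z^10, C_1 ≅ Z^15, C_2 ≅ Z^4.

The boundary map ∂_1: C_1 → C_0 sends each edge [p,q] (with p < q) to q − p. For instance
  ∂[v_2,v_7] = [v_7] − [v_2].
The resulting 10×15 matrix has rank 9, and its Smith normal form has invariant factors (1,1,1,1,1,1,1,1,1).

∂_2: C_2 → C_1 maps a triangle to the signed sum of its edges. For instance
  ∂[v_0,v_6,v_9] = [v_6,v_9] − [v_0,v_9] + [v_0,v_6],
  ∂[v_0,v_1,v_3] = [v_1,v_3] − [v_0,v_3] + [v_0,v_1].
This gives a 15×4 integer matrix of rank 4; reducing to Smith normal form yields diagonal entries (1,1,1,1).

Now H_k = ker ∂_k / im ∂_{k+1}, so:

  H_0: rank C_0 − rank ∂_1 = 10 − 9 = 1, and the invariant factors of ∂_1 are all 1, so H_0 = Z.
  H_1: rank ker ∂_1 − rank ∂_2 = (15 − 9) − 4 = 2, and the invariant factors of ∂_2 are all 1, so H_1 = Z^2.
  H_2: rank ker ∂_2 − rank ∂_3 = (4 − 4) − 0 = 0, and there is no ∂_3, so H_2 = 0.

As a check, the Euler characteristic is 10 − 15 + 4 = -1, which agrees with 1 − 2 + 0 = -1.

H_0 = Z,  H_1 = Z^2,  H_2 = 0.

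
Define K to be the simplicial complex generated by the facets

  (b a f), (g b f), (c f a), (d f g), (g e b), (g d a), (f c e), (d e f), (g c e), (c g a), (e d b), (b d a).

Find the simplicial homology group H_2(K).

H_2 = 0.

Take the total order a < b < c < d < e < f < g on the vertex set. Then K (dimension 2) consists of the simplices:

  0-simplices (7): a, b, c, d, e, f, g
  1-simplices (18): ab, ac, ad, af, ag, bd, be, bf, bg, ce, cf, cg, de, df, dg, ef, eg, fg
  2-simplices (12): abd, abf, acf, acg, adg, bde, beg, bfg, cef, ceg, def, dfg

Hence C_0 ≅ Z^7, C_1 ≅ Z^18, C_2 ≅ Z^12.

The boundary map ∂_1: C_1 → C_0 sends each edge [p,q] (with p < q) to q − p. For instance
  ∂af = f − a.
The 7×18 boundary matrix has rank 6 and Smith normal form diag(1,1,1,1,1,1).

∂_2: C_2 → C_1 maps a triangle to the signed sum of its edges. For instance
  ∂acg = cg − ag + ac,
  ∂bde = de − be + bd.
The 18×12 boundary matrix has rank 12 and Smith normal form diag(1,1,1,1,1,1,1,1,1,1,1,2).

From H_k ≅ ker(∂_k) / im(∂_{k+1}) we obtain:

  H_2: rank ker ∂_2 − rank ∂_3 = (12 − 12) − 0 = 0, and there is no ∂_3, so H_2 ≅ 0.

(K is a triangulation of the real projective plane RP^2.)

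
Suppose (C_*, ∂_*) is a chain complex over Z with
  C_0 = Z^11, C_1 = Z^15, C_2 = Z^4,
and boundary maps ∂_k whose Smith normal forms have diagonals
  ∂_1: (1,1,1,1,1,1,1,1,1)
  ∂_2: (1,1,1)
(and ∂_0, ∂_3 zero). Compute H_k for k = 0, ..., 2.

H_0 ≅ Z^2,  H_1 ≅ Z^3,  H_2 ≅ Z.

H_0: b_0 = 11 − 0 − 9 = 2; torsion from ∂_1 factors > 1: none. So H_0 ≅ Z^2.
H_1: b_1 = 15 − 9 − 3 = 3; torsion from ∂_2 factors > 1: none. So H_1 ≅ Z^3.
H_2: b_2 = 4 − 3 − 0 = 1; torsion from ∂_3 factors > 1: none. So H_2 ≅ Z.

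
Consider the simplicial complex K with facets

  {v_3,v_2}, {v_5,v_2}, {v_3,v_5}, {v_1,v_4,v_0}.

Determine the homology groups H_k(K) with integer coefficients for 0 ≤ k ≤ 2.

H_0 ≅ Z^2,  H_1 ≅ Z,  H_2 = 0.

Take the total order v_0 < v_1 < v_2 < v_3 < v_4 < v_5 on the vertex set. Then K (dimension 2) consists of the simplices:

  0-simplices (6): [v_0], [v_1], [v_2], [v_3], [v_4], [v_5]
  1-simplices (6): [v_0,v_1], [v_0,v_4], [v_1,v_4], [v_2,v_3], [v_2,v_5], [v_3,v_5]
  2-simplices (1): [v_0,v_1,v_4]

so the chain groups are C_0 ≅ Z^6, C_1 ≅ Z^6, C_2 ≅ Z^1.

∂_1: C_1 → C_0 maps an edge to its endpoints' difference, ∂[p,q] = q − p.
The 6×6 boundary matrix has rank 4 and Smith normal form diag(1,1,1,1).

∂_2: C_2 → C_1 maps a triangle to the signed sum of its edges. For instance
  ∂[v_0,v_1,v_4] = [v_1,v_4] − [v_0,v_4] + [v_0,v_1].
This gives a 6×1 integer matrix of rank 1; reducing to Smith normal form yields diagonal entries (1).

Now H_k = ker ∂_k / im ∂_{k+1}, so:

  H_0: rank C_0 − rank ∂_1 = 6 − 4 = 2, and the invariant factors of ∂_1 are all 1, so H_0 ≅ Z^2.
  H_1: rank ker ∂_1 − rank ∂_2 = (6 − 4) − 1 = 1, and the invariant factors of ∂_2 are all 1, so H_1 ≅ Z.
  H_2: rank ker ∂_2 − rank ∂_3 = (1 − 1) − 0 = 0, and there is no ∂_3, so H_2 ≅ 0.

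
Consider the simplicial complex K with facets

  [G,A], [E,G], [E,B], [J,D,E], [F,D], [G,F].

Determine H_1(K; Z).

H_1 = Z.

We work with the vertex ordering A < B < D < E < F < G < J. The simplices of K, each written with vertices in increasing order, are:

  0-simplices (7): A, B, D, E, F, G, J
  1-simplices (8): AG, BE, DE, DF, DJ, EG, EJ, FG
  2-simplices (1): DEJ

Hence C_0 ≅ Z^7, C_1 ≅ Z^8, C_2 ≅ Z^1.

Boundary ∂_1: C_1 → C_0 is given by ∂[p,q] = [q] − [p]. For instance
  ∂BE = E − B.
This gives a 7×8 integer matrix of rank 6; reducing to Smith normal form yields diagonal entries (1,1,1,1,1,1).

∂_2: C_2 → C_1 sends each 2-simplex [p,q,r] to [q,r] − [p,r] + [p,q]. For instance
  ∂DEJ = EJ − DJ + DE.
As a 8×1 matrix over Z this has rank 1, with invariant factors (1).

Computing H_k = (kernel of ∂_k) / (image of ∂_{k+1}):

  H_1: rank ker ∂_1 − rank ∂_2 = (8 − 6) − 1 = 1, and the invariant factors of ∂_2 are all 1, so H_1 = Z.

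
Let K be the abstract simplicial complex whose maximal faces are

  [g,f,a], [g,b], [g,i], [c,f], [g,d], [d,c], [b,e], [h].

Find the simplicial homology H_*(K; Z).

H_0 = Z^2,  H_1 = Z,  H_2 = 0.

K has 9 vertices, 9 edges, 1 triangle.
rank ∂_0 = 0, rank ∂_1 = 7 ⇒ b_0 = 9 − 0 − 7 = 2; all invariant factors of ∂_1 are 1 so no torsion. So H_0 ≅ Z^2.
rank ∂_1 = 7, rank ∂_2 = 1 ⇒ b_1 = 9 − 7 − 1 = 1; all invariant factors of ∂_2 are 1 so no torsion. So H_1 ≅ Z.
rank ∂_2 = 1, rank ∂_3 = 0 ⇒ b_2 = 1 − 1 − 0 = 0. So H_2 ≅ 0.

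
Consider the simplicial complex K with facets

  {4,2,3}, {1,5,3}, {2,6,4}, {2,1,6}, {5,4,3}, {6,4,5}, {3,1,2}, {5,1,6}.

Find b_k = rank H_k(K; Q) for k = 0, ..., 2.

b_0 = 1, b_1 = 0, b_2 = 1.

Order the vertices as 1 < 2 < 3 < 4 < 5 < 6. Listing each simplex with vertices in this order, K has dimension 2 with simplices:

  0-simplices (6): [1], [2], [3], [4], [5], [6]
  1-simplices (12): [1,2], [1,3], [1,5], [1,6], [2,3], [2,4], [2,6], [3,4], [3,5], [4,5], [4,6], [5,6]
  2-simplices (8): [1,2,3], [1,2,6], [1,3,5], [1,5,6], [2,3,4], [2,4,6], [3,4,5], [4,5,6]

Hence C_0 ≅ Z^6, C_1 ≅ Z^12, C_2 ≅ Z^8.

The boundary map ∂_1: C_1 → C_0 is given by ∂[p,q] = [q] − [p].
The 6×12 boundary matrix has rank 5 and Smith normal form diag(1,1,1,1,1).

The boundary map ∂_2: C_2 → C_1 sends each 2-simplex [p,q,r] to [q,r] − [p,r] + [p,q]. For instance
  ∂[3,4,5] = [4,5] − [3,5] + [3,4],
  ∂[2,3,4] = [3,4] − [2,4] + [2,3].
As a 12×8 matrix over Z this has rank 7, with invariant factors (1,1,1,1,1,1,1).

From H_k ≅ ker(∂_k) / im(∂_{k+1}) we obtain:

  H_0: rank C_0 − rank ∂_1 = 6 − 5 = 1, and the invariant factors of ∂_1 are all 1, so H_0 ≅ Z.
  H_1: rank ker ∂_1 − rank ∂_2 = (12 − 5) − 7 = 0, and the invariant factors of ∂_2 are all 1, so H_1 ≅ 0.
  H_2: rank ker ∂_2 − rank ∂_3 = (8 − 7) − 0 = 1, and there is no ∂_3, so H_2 ≅ Z.

As a check, the Euler characteristic is 6 − 12 + 8 = 2, which agrees with 1 − 0 + 1 = 2.

Hence the Betti numbers are b_0 = 1, b_1 = 0, b_2 = 1.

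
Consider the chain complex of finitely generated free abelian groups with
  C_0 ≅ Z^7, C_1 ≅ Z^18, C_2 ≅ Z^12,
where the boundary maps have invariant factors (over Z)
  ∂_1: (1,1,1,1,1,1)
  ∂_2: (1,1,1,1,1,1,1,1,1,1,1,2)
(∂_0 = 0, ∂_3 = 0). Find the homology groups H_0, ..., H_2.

H_0 = Z,  H_1 = Z/2Z,  H_2 = 0.

H_0: b_0 = 7 − 0 − 6 = 1; torsion from ∂_1 factors > 1: none. So H_0 = Z.
H_1: b_1 = 18 − 6 − 12 = 0; torsion from ∂_2 factors > 1: [2]. So H_1 = Z/2Z.
H_2: b_2 = 12 − 12 − 0 = 0; torsion from ∂_3 factors > 1: none. So H_2 = 0.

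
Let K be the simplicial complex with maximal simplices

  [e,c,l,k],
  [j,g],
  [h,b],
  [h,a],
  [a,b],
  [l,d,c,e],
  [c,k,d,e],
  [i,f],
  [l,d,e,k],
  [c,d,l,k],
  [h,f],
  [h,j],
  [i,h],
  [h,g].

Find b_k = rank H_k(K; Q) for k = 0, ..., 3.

b_0 = 2, b_1 = 3, b_2 = 0, b_3 = 1.

Take the total order a < b < c < d < e < f < g < h < i < j < k < l on the vertex set. Then K (dimension 3) consists of the simplices:

  0-simplices (12): a, b, c, d, e, f, g, h, i, j, k, l
  1-simplices (19): ab, ah, bh, cd, ce, ck, cl, de, dk, dl, ek, el, fh, fi, gh, gj, hi, hj, kl
  2-simplices (10): cde, cdk, cdl, cek, cel, ckl, dek, del, dkl, ekl
  3-simplices (5): cdek, cdel, cdkl, cekl, dekl

giving chain groups C_0 ≅ Z^12, C_1 ≅ Z^19, C_2 ≅ Z^10, C_3 ≅ Z^5.

∂_1: C_1 → C_0 maps an edge to its endpoints' difference, ∂[p,q] = q − p. For instance
  ∂ek = k − e.
The resulting 12×19 matrix has rank 10, and its Smith normal form has invariant factors (1,1,1,1,1,1,1,1,1,1).

Boundary ∂_2: C_2 → C_1 maps a triangle to the signed sum of its edges. For instance
  ∂ckl = kl − cl + ck,
  ∂cel = el − cl + ce.
As a 19×10 matrix over Z this has rank 6, with invariant factors (1,1,1,1,1,1).

∂_3: C_3 → C_2 sends each 3-simplex σ to the alternating sum Σ_i (−1)^i (σ with its i-th vertex removed). For instance
  ∂cekl = ekl − ckl + cel − cek,
  ∂cdel = del − cel + cdl − cde.
The 10×5 boundary matrix has rank 4 and Smith normal form diag(1,1,1,1).

Now H_k = ker ∂_k / im ∂_{k+1}, so:

  H_0: rank C_0 − rank ∂_1 = 12 − 10 = 2, and the invariant factors of ∂_1 are all 1, so H_0 = Z^2.
  H_1: rank ker ∂_1 − rank ∂_2 = (19 − 10) − 6 = 3, and the invariant factors of ∂_2 are all 1, so H_1 = Z^3.
  H_2: rank ker ∂_2 − rank ∂_3 = (10 − 6) − 4 = 0, and the invariant factors of ∂_3 are all 1, so H_2 = 0.
  H_3: rank ker ∂_3 − rank ∂_4 = (5 − 4) − 0 = 1, and there is no ∂_4, so H_3 = Z.

Hence the Betti numbers are b_0 = 2, b_1 = 3, b_2 = 0, b_3 = 1.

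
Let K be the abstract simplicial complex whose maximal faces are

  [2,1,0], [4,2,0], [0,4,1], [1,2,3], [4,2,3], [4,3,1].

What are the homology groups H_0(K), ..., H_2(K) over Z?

H_0 = Z,  H_1 = 0,  H_2 = Z.

We work with the vertex ordering 0 < 1 < 2 < 3 < 4. The simplices of K, each written with vertices in increasing order, are:

  0-simplices (5): [0], [1], [2], [3], [4]
  1-simplices (9): [0,1], [0,2], [0,4], [1,2], [1,3], [1,4], [2,3], [2,4], [3,4]
  2-simplices (6): [0,1,2], [0,1,4], [0,2,4], [1,2,3], [1,3,4], [2,3,4]

Hence C_0 ≅ Z^5, C_1 ≅ Z^9, C_2 ≅ Z^6.

∂_1: C_1 → C_0 is given by ∂[p,q] = [q] − [p].
The resulting 5×9 matrix has rank 4, and its Smith normal form has invariant factors (1,1,1,1).

The boundary map ∂_2: C_2 → C_1 sends each 2-simplex [p,q,r] to [q,r] − [p,r] + [p,q]. For instance
  ∂[0,1,4] = [1,4] − [0,4] + [0,1],
  ∂[1,2,3] = [2,3] − [1,3] + [1,2].
As a 9×6 matrix over Z this has rank 5, with invariant factors (1,1,1,1,1).

From H_k ≅ ker(∂_k) / im(∂_{k+1}) we obtain:

  H_0: rank C_0 − rank ∂_1 = 5 − 4 = 1, and the invariant factors of ∂_1 are all 1, so H_0 ≅ Z.
  H_1: rank ker ∂_1 − rank ∂_2 = (9 − 4) − 5 = 0, and the invariant factors of ∂_2 are all 1, so H_1 ≅ 0.
  H_2: rank ker ∂_2 − rank ∂_3 = (6 − 5) − 0 = 1, and there is no ∂_3, so H_2 ≅ Z.

As a check, the Euler characteristic is 5 − 9 + 6 = 2, which agrees with 1 − 0 + 1 = 2.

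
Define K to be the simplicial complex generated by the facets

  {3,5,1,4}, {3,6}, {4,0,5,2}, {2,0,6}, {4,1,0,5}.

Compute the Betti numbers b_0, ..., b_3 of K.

K has 7 vertices, 15 edges, 11 triangles, 3 3-simplices.
rank ∂_0 = 0, rank ∂_1 = 6 ⇒ b_0 = 7 − 0 − 6 = 1; all invariant factors of ∂_1 are 1 so no torsion. So H_0 ≅ Z.
rank ∂_1 = 6, rank ∂_2 = 8 ⇒ b_1 = 15 − 6 − 8 = 1; all invariant factors of ∂_2 are 1 so no torsion. So H_1 ≅ Z.
rank ∂_2 = 8, rank ∂_3 = 3 ⇒ b_2 = 11 − 8 − 3 = 0; all invariant factors of ∂_3 are 1 so no torsion. So H_2 ≅ 0.
rank ∂_3 = 3, rank ∂_4 = 0 ⇒ b_3 = 3 − 3 − 0 = 0. So H_3 ≅ 0.

b_0 = 1, b_1 = 1, b_2 = 0, b_3 = 0.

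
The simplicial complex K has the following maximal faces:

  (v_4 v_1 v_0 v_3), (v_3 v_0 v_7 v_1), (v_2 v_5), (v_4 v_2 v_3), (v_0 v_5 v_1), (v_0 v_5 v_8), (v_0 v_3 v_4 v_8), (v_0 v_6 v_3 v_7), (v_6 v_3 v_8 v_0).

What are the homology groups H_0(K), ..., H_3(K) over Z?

Take the total order v_0 < v_1 < v_2 < v_3 < v_4 < v_5 < v_6 < v_7 < v_8 on the vertex set. Then K (dimension 3) consists of the simplices:

  0-simplices (9): [v_0], [v_1], [v_2], [v_3], [v_4], [v_5], [v_6], [v_7], [v_8]
  1-simplices (22): (22 of them)
  2-simplices (18): (18 of them)
  3-simplices (5): [v_0,v_1,v_3,v_4], [v_0,v_1,v_3,v_7], [v_0,v_3,v_4,v_8], [v_0,v_3,v_6,v_7], [v_0,v_3,v_6,v_8]

giving chain groups C_0 ≅ Z^9, C_1 ≅ Z^22, C_2 ≅ Z^18, C_3 ≅ Z^5.

The boundary map ∂_1: C_1 → C_0 sends each edge [p,q] (with p < q) to q − p.
The 9×22 boundary matrix has rank 8 and Smith normal form diag(1,1,1,1,1,1,1,1).

The boundary map ∂_2: C_2 → C_1 acts by ∂[p,q,r] = [q,r] − [p,r] + [p,q]. For instance
  ∂[v_1,v_3,v_7] = [v_3,v_7] − [v_1,v_7] + [v_1,v_3],
  ∂[v_2,v_3,v_4] = [v_3,v_4] − [v_2,v_4] + [v_2,v_3].
As a 22×18 matrix over Z this has rank 13, with invariant factors (1,1,1,1,1,1,1,1,1,1,1,1,1).

∂_3: C_3 → C_2 sends each 3-simplex σ to the alternating sum Σ_i (−1)^i (σ with its i-th vertex removed). For instance
  ∂[v_0,v_1,v_3,v_4] = [v_1,v_3,v_4] − [v_0,v_3,v_4] + [v_0,v_1,v_4] − [v_0,v_1,v_3],
  ∂[v_0,v_3,v_6,v_8] = [v_3,v_6,v_8] − [v_0,v_6,v_8] + [v_0,v_3,v_8] − [v_0,v_3,v_6].
This gives a 18×5 integer matrix of rank 5; reducing to Smith normal form yields diagonal entries (1,1,1,1,1).

Computing H_k = (kernel of ∂_k) / (image of ∂_{k+1}):

  H_0: rank C_0 − rank ∂_1 = 9 − 8 = 1, and the invariant factors of ∂_1 are all 1, so H_0 ≅ Z.
  H_1: rank ker ∂_1 − rank ∂_2 = (22 − 8) − 13 = 1, and the invariant factors of ∂_2 are all 1, so H_1 ≅ Z.
  H_2: rank ker ∂_2 − rank ∂_3 = (18 − 13) − 5 = 0, and the invariant factors of ∂_3 are all 1, so H_2 ≅ 0.
  H_3: rank ker ∂_3 − rank ∂_4 = (5 − 5) − 0 = 0, and there is no ∂_4, so H_3 ≅ 0.

As a check, the Euler characteristic is 9 − 22 + 18 − 5 = 0, which agrees with 1 − 1 + 0 − 0 = 0.

H_0 = Z,  H_1 = Z,  H_2 = 0,  H_3 = 0.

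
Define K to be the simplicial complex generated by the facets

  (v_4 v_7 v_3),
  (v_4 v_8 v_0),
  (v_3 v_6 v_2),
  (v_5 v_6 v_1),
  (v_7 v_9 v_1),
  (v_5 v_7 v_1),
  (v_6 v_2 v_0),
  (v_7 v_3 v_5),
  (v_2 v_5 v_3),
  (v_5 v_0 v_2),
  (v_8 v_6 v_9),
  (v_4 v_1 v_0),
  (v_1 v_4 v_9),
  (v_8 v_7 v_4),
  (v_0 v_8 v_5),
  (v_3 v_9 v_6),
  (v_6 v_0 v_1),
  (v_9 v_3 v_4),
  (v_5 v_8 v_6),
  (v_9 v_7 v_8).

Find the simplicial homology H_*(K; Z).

H_0 ≅ Z,  H_1 ≅ Z ⊕ Z/2Z,  H_2 = 0.

Fix the vertex order v_0 < v_1 < v_2 < v_3 < v_4 < v_5 < v_6 < v_7 < v_8 < v_9 and write every simplex with vertices in increasing order. Then dim K = 2 and the simplices of K are:

  0-simplices (10): [v_0], [v_1], [v_2], [v_3], [v_4], [v_5], [v_6], [v_7], [v_8], [v_9]
  1-simplices (30): (30 of them)
  2-simplices (20): (20 of them)

Hence C_0 ≅ Z^10, C_1 ≅ Z^30, C_2 ≅ Z^20.

The boundary map ∂_1: C_1 → C_0 maps an edge to its endpoints' difference, ∂[p,q] = q − p.
This gives a 10×30 integer matrix of rank 9; reducing to Smith normal form yields diagonal entries (1,1,1,1,1,1,1,1,1).

The boundary map ∂_2: C_2 → C_1 acts by ∂[p,q,r] = [q,r] − [p,r] + [p,q]. For instance
  ∂[v_0,v_1,v_4] = [v_1,v_4] − [v_0,v_4] + [v_0,v_1],
  ∂[v_2,v_3,v_5] = [v_3,v_5] − [v_2,v_5] + [v_2,v_3].
As a 30×20 matrix over Z this has rank 20, with invariant factors (1,1,1,1,1,1,1,1,1,1,1,1,1,1,1,1,1,1,1,2).

From H_k ≅ ker(∂_k) / im(∂_{k+1}) we obtain:

  H_0: rank C_0 − rank ∂_1 = 10 − 9 = 1, and the invariant factors of ∂_1 are all 1, so H_0 ≅ Z.
  H_1: rank ker ∂_1 − rank ∂_2 = (30 − 9) − 20 = 1, and ∂_2 has invariant factor 2 > 1, so H_1 ≅ Z ⊕ Z/2Z.
  H_2: rank ker ∂_2 − rank ∂_3 = (20 − 20) − 0 = 0, and there is no ∂_3, so H_2 ≅ 0.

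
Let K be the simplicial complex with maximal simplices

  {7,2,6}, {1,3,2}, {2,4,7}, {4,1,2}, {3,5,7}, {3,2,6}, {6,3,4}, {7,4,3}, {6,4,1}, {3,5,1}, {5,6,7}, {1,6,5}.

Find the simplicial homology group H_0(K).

We work with the vertex ordering 1 < 2 < 3 < 4 < 5 < 6 < 7. The simplices of K, each written with vertices in increasing order, are:

  0-simplices (7): [1], [2], [3], [4], [5], [6], [7]
  1-simplices (18): [1,2], [1,3], [1,4], [1,5], [1,6], [2,3], [2,4], [2,6], [2,7], [3,4], [3,5], [3,6], [3,7], [4,6], [4,7], [5,6], [5,7], [6,7]
  2-simplices (12): [1,2,3], [1,2,4], [1,3,5], [1,4,6], [1,5,6], [2,3,6], [2,4,7], [2,6,7], [3,4,6], [3,4,7], [3,5,7], [5,6,7]

so the chain groups are C_0 ≅ Z^7, C_1 ≅ Z^18, C_2 ≅ Z^12.

Boundary ∂_1: C_1 → C_0 maps an edge to its endpoints' difference, ∂[p,q] = q − p. For instance
  ∂[4,6] = [6] − [4].
The 7×18 boundary matrix has rank 6 and Smith normal form diag(1,1,1,1,1,1).

Boundary ∂_2: C_2 → C_1 maps a triangle to the signed sum of its edges. For instance
  ∂[1,4,6] = [4,6] − [1,6] + [1,4],
  ∂[3,4,6] = [4,6] − [3,6] + [3,4].
As a 18×12 matrix over Z this has rank 12, with invariant factors (1,1,1,1,1,1,1,1,1,1,1,2).

Now H_k = ker ∂_k / im ∂_{k+1}, so:

  H_0: rank C_0 − rank ∂_1 = 7 − 6 = 1, and the invariant factors of ∂_1 are all 1, so H_0 = Z.

(K is a triangulation of the real projective plane RP^2.)

H_0 = Z.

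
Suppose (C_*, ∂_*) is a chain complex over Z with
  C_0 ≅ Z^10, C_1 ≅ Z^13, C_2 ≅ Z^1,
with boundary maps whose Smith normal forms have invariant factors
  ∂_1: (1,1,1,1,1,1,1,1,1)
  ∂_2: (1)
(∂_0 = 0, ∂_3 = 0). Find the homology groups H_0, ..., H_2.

H_0: b_0 = 10 − 0 − 9 = 1; torsion from ∂_1 factors > 1: none. So H_0 ≅ Z.
H_1: b_1 = 13 − 9 − 1 = 3; torsion from ∂_2 factors > 1: none. So H_1 ≅ Z^3.
H_2: b_2 = 1 − 1 − 0 = 0; torsion from ∂_3 factors > 1: none. So H_2 ≅ 0.

H_0 ≅ Z,  H_1 ≅ Z^3,  H_2 = 0.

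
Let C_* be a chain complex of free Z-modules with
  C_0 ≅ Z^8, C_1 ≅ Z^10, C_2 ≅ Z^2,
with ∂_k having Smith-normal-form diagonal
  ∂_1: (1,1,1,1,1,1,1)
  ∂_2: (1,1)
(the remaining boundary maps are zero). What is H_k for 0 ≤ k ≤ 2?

H_0 = Z,  H_1 = Z,  H_2 = 0.

H_0: b_0 = 8 − 0 − 7 = 1; torsion from ∂_1 factors > 1: none. So H_0 = Z.
H_1: b_1 = 10 − 7 − 2 = 1; torsion from ∂_2 factors > 1: none. So H_1 = Z.
H_2: b_2 = 2 − 2 − 0 = 0; torsion from ∂_3 factors > 1: none. So H_2 = 0.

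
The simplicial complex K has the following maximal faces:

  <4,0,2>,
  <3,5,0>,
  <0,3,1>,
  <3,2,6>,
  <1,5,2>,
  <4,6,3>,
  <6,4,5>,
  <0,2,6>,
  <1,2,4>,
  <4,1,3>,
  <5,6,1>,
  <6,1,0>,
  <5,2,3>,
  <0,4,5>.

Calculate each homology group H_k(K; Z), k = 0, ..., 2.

Take the total order 0 < 1 < 2 < 3 < 4 < 5 < 6 on the vertex set. Then K (dimension 2) consists of the simplices:

  0-simplices (7): [0], [1], [2], [3], [4], [5], [6]
  1-simplices (21): [0,1], [0,2], [0,3], [0,4], [0,5], [0,6], [1,2], [1,3], [1,4], [1,5], [1,6], [2,3], [2,4], [2,5], [2,6], [3,4], [3,5], [3,6], [4,5], [4,6], [5,6]
  2-simplices (14): [0,1,3], [0,1,6], [0,2,4], [0,2,6], [0,3,5], [0,4,5], [1,2,4], [1,2,5], [1,3,4], [1,5,6], [2,3,5], [2,3,6], [3,4,6], [4,5,6]

Hence C_0 ≅ Z^7, C_1 ≅ Z^21, C_2 ≅ Z^14.

∂_1: C_1 → C_0 is given by ∂[p,q] = [q] − [p]. For instance
  ∂[0,5] = [5] − [0].
The resulting 7×21 matrix has rank 6, and its Smith normal form has invariant factors (1,1,1,1,1,1).

The boundary map ∂_2: C_2 → C_1 sends each 2-simplex [p,q,r] to [q,r] − [p,r] + [p,q]. For instance
  ∂[0,4,5] = [4,5] − [0,5] + [0,4],
  ∂[0,2,6] = [2,6] − [0,6] + [0,2].
The 21×14 boundary matrix has rank 13 and Smith normal form diag(1,1,1,1,1,1,1,1,1,1,1,1,1).

Now H_k = ker ∂_k / im ∂_{k+1}, so:

  H_0: rank C_0 − rank ∂_1 = 7 − 6 = 1, and the invariant factors of ∂_1 are all 1, so H_0 = Z.
  H_1: rank ker ∂_1 − rank ∂_2 = (21 − 6) − 13 = 2, and the invariant factors of ∂_2 are all 1, so H_1 = Z^2.
  H_2: rank ker ∂_2 − rank ∂_3 = (14 − 13) − 0 = 1, and there is no ∂_3, so H_2 = Z.

As a check, the Euler characteristic is 7 − 21 + 14 = 0, which agrees with 1 − 2 + 1 = 0.

H_0 = Z,  H_1 = Z^2,  H_2 = Z.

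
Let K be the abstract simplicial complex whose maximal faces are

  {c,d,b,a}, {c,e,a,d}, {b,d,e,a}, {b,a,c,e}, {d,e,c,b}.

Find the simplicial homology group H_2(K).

K has 5 vertices, 10 edges, 10 triangles, 5 3-simplices.
rank ∂_2 = 6, rank ∂_3 = 4 ⇒ b_2 = 10 − 6 − 4 = 0; all invariant factors of ∂_3 are 1 so no torsion. So H_2 ≅ 0.

H_2 ≅ 0.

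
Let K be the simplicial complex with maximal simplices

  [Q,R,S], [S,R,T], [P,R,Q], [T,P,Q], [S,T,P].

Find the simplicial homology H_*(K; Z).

H_0 = Z,  H_1 = Z,  H_2 = 0.

Take the total order P < Q < R < S < T on the vertex set. Then K (dimension 2) consists of the simplices:

  0-simplices (5): P, Q, R, S, T
  1-simplices (10): PQ, PR, PS, PT, QR, QS, QT, RS, RT, ST
  2-simplices (5): PQR, PQT, PST, QRS, RST

Hence C_0 ≅ Z^5, C_1 ≅ Z^10, C_2 ≅ Z^5.

∂_1: C_1 → C_0 sends each edge [p,q] (with p < q) to q − p. For instance
  ∂PR = R − P.
This gives a 5×10 integer matrix of rank 4; reducing to Smith normal form yields diagonal entries (1,1,1,1).

Boundary ∂_2: C_2 → C_1 sends each 2-simplex [p,q,r] to [q,r] − [p,r] + [p,q]. For instance
  ∂QRS = RS − QS + QR,
  ∂PQR = QR − PR + PQ.
As a 10×5 matrix over Z this has rank 5, with invariant factors (1,1,1,1,1).

Now H_k = ker ∂_k / im ∂_{k+1}, so:

  H_0: rank C_0 − rank ∂_1 = 5 − 4 = 1, and the invariant factors of ∂_1 are all 1, so H_0 = Z.
  H_1: rank ker ∂_1 − rank ∂_2 = (10 − 4) − 5 = 1, and the invariant factors of ∂_2 are all 1, so H_1 = Z.
  H_2: rank ker ∂_2 − rank ∂_3 = (5 − 5) − 0 = 0, and there is no ∂_3, so H_2 = 0.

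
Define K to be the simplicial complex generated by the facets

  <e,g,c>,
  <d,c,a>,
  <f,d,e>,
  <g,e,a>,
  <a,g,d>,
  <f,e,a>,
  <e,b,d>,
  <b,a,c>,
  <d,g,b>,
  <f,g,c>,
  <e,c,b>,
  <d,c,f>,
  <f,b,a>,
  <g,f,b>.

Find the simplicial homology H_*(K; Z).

We work with the vertex ordering a < b < c < d < e < f < g. The simplices of K, each written with vertices in increasing order, are:

  0-simplices (7): a, b, c, d, e, f, g
  1-simplices (21): ab, ac, ad, ae, af, ag, bc, bd, be, bf, bg, cd, ce, cf, cg, de, df, dg, ef, eg, fg
  2-simplices (14): abc, abf, acd, adg, aef, aeg, bce, bde, bdg, bfg, cdf, ceg, cfg, def

Hence C_0 ≅ Z^7, C_1 ≅ Z^21, C_2 ≅ Z^14.

∂_1: C_1 → C_0 sends each edge [p,q] (with p < q) to q − p. For instance
  ∂cd = d − c.
The 7×21 boundary matrix has rank 6 and Smith normal form diag(1,1,1,1,1,1).

Boundary ∂_2: C_2 → C_1 sends each 2-simplex [p,q,r] to [q,r] − [p,r] + [p,q]. For instance
  ∂bde = de − be + bd,
  ∂bdg = dg − bg + bd.
The resulting 21×14 matrix has rank 13, and its Smith normal form has invariant factors (1,1,1,1,1,1,1,1,1,1,1,1,1).

Now H_k = ker ∂_k / im ∂_{k+1}, so:

  H_0: rank C_0 − rank ∂_1 = 7 − 6 = 1, and the invariant factors of ∂_1 are all 1, so H_0 = Z.
  H_1: rank ker ∂_1 − rank ∂_2 = (21 − 6) − 13 = 2, and the invariant factors of ∂_2 are all 1, so H_1 = Z^2.
  H_2: rank ker ∂_2 − rank ∂_3 = (14 − 13) − 0 = 1, and there is no ∂_3, so H_2 = Z.

H_0 ≅ Z,  H_1 ≅ Z^2,  H_2 ≅ Z.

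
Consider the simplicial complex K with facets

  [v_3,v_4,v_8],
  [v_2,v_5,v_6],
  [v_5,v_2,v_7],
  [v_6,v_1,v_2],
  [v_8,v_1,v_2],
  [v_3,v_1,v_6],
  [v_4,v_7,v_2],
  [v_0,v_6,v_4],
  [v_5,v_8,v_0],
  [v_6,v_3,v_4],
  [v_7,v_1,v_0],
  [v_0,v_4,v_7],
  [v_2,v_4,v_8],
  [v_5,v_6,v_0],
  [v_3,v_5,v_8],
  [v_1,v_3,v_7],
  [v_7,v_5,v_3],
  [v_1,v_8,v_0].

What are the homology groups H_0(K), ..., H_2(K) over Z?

Take the total order v_0 < v_1 < v_2 < v_3 < v_4 < v_5 < v_6 < v_7 < v_8 on the vertex set. Then K (dimension 2) consists of the simplices:

  0-simplices (9): [v_0], [v_1], [v_2], [v_3], [v_4], [v_5], [v_6], [v_7], [v_8]
  1-simplices (27): (27 of them)
  2-simplices (18): (18 of them)

giving chain groups C_0 ≅ Z^9, C_1 ≅ Z^27, C_2 ≅ Z^18.

Boundary ∂_1: C_1 → C_0 is given by ∂[p,q] = [q] − [p]. For instance
  ∂[v_2,v_5] = [v_5] − [v_2].
As a 9×27 matrix over Z this has rank 8, with invariant factors (1,1,1,1,1,1,1,1).

The boundary map ∂_2: C_2 → C_1 sends each 2-simplex [p,q,r] to [q,r] − [p,r] + [p,q]. For instance
  ∂[v_2,v_5,v_6] = [v_5,v_6] − [v_2,v_6] + [v_2,v_5],
  ∂[v_3,v_4,v_8] = [v_4,v_8] − [v_3,v_8] + [v_3,v_4].
The resulting 27×18 matrix has rank 17, and its Smith normal form has invariant factors (1,1,1,1,1,1,1,1,1,1,1,1,1,1,1,1,1).

Reading off H_k = ker ∂_k / im ∂_{k+1}:

  H_0: rank C_0 − rank ∂_1 = 9 − 8 = 1, and the invariant factors of ∂_1 are all 1, so H_0 = Z.
  H_1: rank ker ∂_1 − rank ∂_2 = (27 − 8) − 17 = 2, and the invariant factors of ∂_2 are all 1, so H_1 = Z^2.
  H_2: rank ker ∂_2 − rank ∂_3 = (18 − 17) − 0 = 1, and there is no ∂_3, so H_2 = Z.

H_0 = Z,  H_1 = Z^2,  H_2 = Z.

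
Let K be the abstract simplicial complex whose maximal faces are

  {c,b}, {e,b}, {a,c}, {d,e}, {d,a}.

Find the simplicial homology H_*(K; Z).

Fix the vertex order a < b < c < d < e and write every simplex with vertices in increasing order. Then dim K = 1 and the simplices of K are:

  0-simplices (5): a, b, c, d, e
  1-simplices (5): ac, ad, bc, be, de

Hence C_0 ≅ Z^5, C_1 ≅ Z^5.

Boundary ∂_1: C_1 → C_0 maps an edge to its endpoints' difference, ∂[p,q] = q − p. For instance
  ∂bc = c − b.
The resulting 5×5 matrix has rank 4, and its Smith normal form has invariant factors (1,1,1,1).

Now H_k = ker ∂_k / im ∂_{k+1}, so:

  H_0: rank C_0 − rank ∂_1 = 5 − 4 = 1, and the invariant factors of ∂_1 are all 1, so H_0 = Z.
  H_1: rank ker ∂_1 − rank ∂_2 = (5 − 4) − 0 = 1, and there is no ∂_2, so H_1 = Z.

H_0 ≅ Z,  H_1 ≅ Z.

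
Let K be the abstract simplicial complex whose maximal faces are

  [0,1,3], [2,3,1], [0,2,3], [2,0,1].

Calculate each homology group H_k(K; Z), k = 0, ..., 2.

We work with the vertex ordering 0 < 1 < 2 < 3. The simplices of K, each written with vertices in increasing order, are:

  0-simplices (4): [0], [1], [2], [3]
  1-simplices (6): [0,1], [0,2], [0,3], [1,2], [1,3], [2,3]
  2-simplices (4): [0,1,2], [0,1,3], [0,2,3], [1,2,3]

giving chain groups C_0 ≅ Z^4, C_1 ≅ Z^6, C_2 ≅ Z^4.

The boundary map ∂_1: C_1 → C_0 maps an edge to its endpoints' difference, ∂[p,q] = q − p.
This gives a 4×6 integer matrix of rank 3; reducing to Smith normal form yields diagonal entries (1,1,1).

The boundary map ∂_2: C_2 → C_1 acts by ∂[p,q,r] = [q,r] − [p,r] + [p,q]. For instance
  ∂[0,1,3] = [1,3] − [0,3] + [0,1],
  ∂[0,2,3] = [2,3] − [0,3] + [0,2].
The resulting 6×4 matrix has rank 3, and its Smith normal form has invariant factors (1,1,1).

Reading off H_k = ker ∂_k / im ∂_{k+1}:

  H_0: rank C_0 − rank ∂_1 = 4 − 3 = 1, and the invariant factors of ∂_1 are all 1, so H_0 = Z.
  H_1: rank ker ∂_1 − rank ∂_2 = (6 − 3) − 3 = 0, and the invariant factors of ∂_2 are all 1, so H_1 = 0.
  H_2: rank ker ∂_2 − rank ∂_3 = (4 − 3) − 0 = 1, and there is no ∂_3, so H_2 = Z.

H_0 = Z,  H_1 = 0,  H_2 = Z.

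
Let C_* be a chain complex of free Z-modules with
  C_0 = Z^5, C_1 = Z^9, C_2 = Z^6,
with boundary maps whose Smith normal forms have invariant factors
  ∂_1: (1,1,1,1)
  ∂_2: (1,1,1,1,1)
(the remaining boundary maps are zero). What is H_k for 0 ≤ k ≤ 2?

H_0 ≅ Z,  H_1 = 0,  H_2 ≅ Z.

H_0: b_0 = 5 − 0 − 4 = 1; torsion from ∂_1 factors > 1: none. So H_0 ≅ Z.
H_1: b_1 = 9 − 4 − 5 = 0; torsion from ∂_2 factors > 1: none. So H_1 ≅ 0.
H_2: b_2 = 6 − 5 − 0 = 1; torsion from ∂_3 factors > 1: none. So H_2 ≅ Z.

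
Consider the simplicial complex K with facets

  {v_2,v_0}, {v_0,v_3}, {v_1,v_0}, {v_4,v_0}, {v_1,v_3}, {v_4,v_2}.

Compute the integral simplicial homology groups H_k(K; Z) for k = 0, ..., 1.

K has 5 vertices, 6 edges.
rank ∂_0 = 0, rank ∂_1 = 4 ⇒ b_0 = 5 − 0 − 4 = 1; all invariant factors of ∂_1 are 1 so no torsion. So H_0 = Z.
rank ∂_1 = 4, rank ∂_2 = 0 ⇒ b_1 = 6 − 4 − 0 = 2. So H_1 = Z^2.

H_0 ≅ Z,  H_1 ≅ Z^2.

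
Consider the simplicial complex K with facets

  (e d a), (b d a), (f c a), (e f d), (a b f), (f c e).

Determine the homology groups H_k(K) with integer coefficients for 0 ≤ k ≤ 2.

We work with the vertex ordering a < b < c < d < e < f. The simplices of K, each written with vertices in increasing order, are:

  0-simplices (6): a, b, c, d, e, f
  1-simplices (12): ab, ac, ad, ae, af, bd, bf, ce, cf, de, df, ef
  2-simplices (6): abd, abf, acf, ade, cef, def

so the chain groups are C_0 ≅ Z^6, C_1 ≅ Z^12, C_2 ≅ Z^6.

The boundary map ∂_1: C_1 → C_0 maps an edge to its endpoints' difference, ∂[p,q] = q − p. For instance
  ∂ad = d − a.
The 6×12 boundary matrix has rank 5 and Smith normal form diag(1,1,1,1,1).

∂_2: C_2 → C_1 sends each 2-simplex [p,q,r] to [q,r] − [p,r] + [p,q]. For instance
  ∂def = ef − df + de,
  ∂acf = cf − af + ac.
The resulting 12×6 matrix has rank 6, and its Smith normal form has invariant factors (1,1,1,1,1,1).

From H_k ≅ ker(∂_k) / im(∂_{k+1}) we obtain:

  H_0: rank C_0 − rank ∂_1 = 6 − 5 = 1, and the invariant factors of ∂_1 are all 1, so H_0 ≅ Z.
  H_1: rank ker ∂_1 − rank ∂_2 = (12 − 5) − 6 = 1, and the invariant factors of ∂_2 are all 1, so H_1 ≅ Z.
  H_2: rank ker ∂_2 − rank ∂_3 = (6 − 6) − 0 = 0, and there is no ∂_3, so H_2 ≅ 0.

(K is a triangulation of the cylinder S^1 x I.)

H_0 ≅ Z,  H_1 ≅ Z,  H_2 = 0.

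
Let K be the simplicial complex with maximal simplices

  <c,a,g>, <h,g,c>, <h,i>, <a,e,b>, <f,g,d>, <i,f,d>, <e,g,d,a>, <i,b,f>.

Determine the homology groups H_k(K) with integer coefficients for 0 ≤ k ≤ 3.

Take the total order a < b < c < d < e < f < g < h < i on the vertex set. Then K (dimension 3) consists of the simplices:

  0-simplices (9): a, b, c, d, e, f, g, h, i
  1-simplices (19): ab, ac, ad, ae, ag, be, bf, bi, cg, ch, de, df, dg, di, eg, fg, fi, gh, hi
  2-simplices (10): abe, acg, ade, adg, aeg, bfi, cgh, deg, dfg, dfi
  3-simplices (1): adeg

so the chain groups are C_0 ≅ Z^9, C_1 ≅ Z^19, C_2 ≅ Z^10, C_3 ≅ Z^1.

∂_1: C_1 → C_0 is given by ∂[p,q] = [q] − [p]. For instance
  ∂ad = d − a.
This gives a 9×19 integer matrix of rank 8; reducing to Smith normal form yields diagonal entries (1,1,1,1,1,1,1,1).

Boundary ∂_2: C_2 → C_1 maps a triangle to the signed sum of its edges. For instance
  ∂acg = cg − ag + ac,
  ∂deg = eg − dg + de.
The 19×10 boundary matrix has rank 9 and Smith normal form diag(1,1,1,1,1,1,1,1,1).

Boundary ∂_3: C_3 → C_2 sends each 3-simplex σ to the alternating sum Σ_i (−1)^i (σ with its i-th vertex removed). For instance
  ∂adeg = deg − aeg + adg − ade.
The 10×1 boundary matrix has rank 1 and Smith normal form diag(1).

From H_k ≅ ker(∂_k) / im(∂_{k+1}) we obtain:

  H_0: rank C_0 − rank ∂_1 = 9 − 8 = 1, and the invariant factors of ∂_1 are all 1, so H_0 ≅ Z.
  H_1: rank ker ∂_1 − rank ∂_2 = (19 − 8) − 9 = 2, and the invariant factors of ∂_2 are all 1, so H_1 ≅ Z^2.
  H_2: rank ker ∂_2 − rank ∂_3 = (10 − 9) − 1 = 0, and the invariant factors of ∂_3 are all 1, so H_2 ≅ 0.
  H_3: rank ker ∂_3 − rank ∂_4 = (1 − 1) − 0 = 0, and there is no ∂_4, so H_3 ≅ 0.

H_0 = Z,  H_1 = Z^2,  H_2 = 0,  H_3 = 0.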